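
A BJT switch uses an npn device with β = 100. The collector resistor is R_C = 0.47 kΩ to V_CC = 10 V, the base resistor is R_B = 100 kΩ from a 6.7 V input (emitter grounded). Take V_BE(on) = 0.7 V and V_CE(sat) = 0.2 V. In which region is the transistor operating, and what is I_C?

Assume active. Base-emitter loop: I_B = (V_BB − V_BE)/R_B = (6.7 − 0.7)/100 = 0.06 mA.
I_C = β·I_B = 100×0.06 = 6 mA.
V_CE = V_CC − I_C·R_C = 10 − 6×0.47 = 7.18 V > V_CE(sat), so the active-region assumption holds.

active; I_C ≈ 6 mA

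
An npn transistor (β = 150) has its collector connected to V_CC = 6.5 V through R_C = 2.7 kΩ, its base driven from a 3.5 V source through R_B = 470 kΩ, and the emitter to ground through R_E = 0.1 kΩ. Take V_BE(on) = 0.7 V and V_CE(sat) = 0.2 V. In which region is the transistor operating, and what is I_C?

Assume active. Base-emitter loop: I_B = (V_BB − V_BE)/(R_B + (β+1)R_E) = (3.5 − 0.7)/(470 + 151×0.1) = 0.00577 mA.
I_C = β·I_B = 150×0.00577 = 0.866 mA.
V_CE = V_CC − I_C·R_C − I_E·R_E = 6.5 − 0.866×2.7 − 0.872×0.1 = 4.08 V > V_CE(sat), so the active-region assumption holds.

active; I_C ≈ 0.87 mA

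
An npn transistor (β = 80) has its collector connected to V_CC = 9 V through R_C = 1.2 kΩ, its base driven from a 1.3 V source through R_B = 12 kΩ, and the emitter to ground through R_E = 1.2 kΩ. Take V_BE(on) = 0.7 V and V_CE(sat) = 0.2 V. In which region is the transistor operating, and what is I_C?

Assume active. Base-emitter loop: I_B = (V_BB − V_BE)/(R_B + (β+1)R_E) = (1.3 − 0.7)/(12 + 81×1.2) = 0.00549 mA.
I_C = β·I_B = 80×0.00549 = 0.44 mA.
V_CE = V_CC − I_C·R_C − I_E·R_E = 9 − 0.44×1.2 − 0.445×1.2 = 7.94 V > V_CE(sat), so the active-region assumption holds.

active; I_C ≈ 0.44 mA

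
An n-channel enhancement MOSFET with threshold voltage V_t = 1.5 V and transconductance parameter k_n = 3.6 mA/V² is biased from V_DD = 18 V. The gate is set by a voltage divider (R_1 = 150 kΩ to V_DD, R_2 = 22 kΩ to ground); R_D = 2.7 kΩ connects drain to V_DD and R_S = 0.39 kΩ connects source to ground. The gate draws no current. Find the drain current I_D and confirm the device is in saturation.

I_D ≈ 0.59 mA

V_G = V_DD·R_2/(R_1+R_2) = 18×22/172 = 2.3 V.
Assume saturation: I_D = (k_n/2)(V_GS − V_t)² with V_GS = V_G − I_D·R_S = 2.3 − 0.39·I_D.
Substituting gives 0.274·I_D² − 2.13·I_D + 1.16 = 0, with roots I_D = 0.59 or 7.18 mA.
The root I_D = 7.18 mA gives V_GS = -0.497 V ≤ V_t, so take I_D = 0.59 mA.
Then V_GS = 2.07 V and V_DS = V_DD − I_D(R_D+R_S) = 18 − 0.59×3.09 = 16.2 V.
Saturation requires V_DS ≥ V_GS − V_t = 0.572 V; 16.2 ≥ 0.572 ✓.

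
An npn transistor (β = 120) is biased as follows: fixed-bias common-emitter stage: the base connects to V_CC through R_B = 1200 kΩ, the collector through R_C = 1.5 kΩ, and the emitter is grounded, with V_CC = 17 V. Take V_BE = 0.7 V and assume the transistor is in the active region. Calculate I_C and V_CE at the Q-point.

Base loop: V_CC = I_B·R_B + V_BE, so I_B = (17 − 0.7)/1200 kΩ = 0.0136 mA.
In the active region I_C = β·I_B = 120 × 0.0136 = 1.63 mA.
Collector loop: V_CE = V_CC − I_C·R_C = 17 − 1.63×1.5 = 14.6 V.
Since V_CE = 14.6 V > V_CE(sat) ≈ 0.2 V, the transistor is in the active region as assumed.

I_C ≈ 1.6 mA, V_CE ≈ 15 V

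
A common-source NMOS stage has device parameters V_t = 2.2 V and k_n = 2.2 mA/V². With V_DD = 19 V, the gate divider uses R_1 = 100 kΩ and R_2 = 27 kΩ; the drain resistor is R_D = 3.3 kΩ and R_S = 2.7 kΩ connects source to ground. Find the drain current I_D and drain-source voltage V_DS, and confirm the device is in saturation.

I_D ≈ 0.45 mA, V_DS ≈ 16 V

V_G = V_DD·R_2/(R_1+R_2) = 19×27/127 = 4.04 V.
Assume saturation: I_D = (k_n/2)(V_GS − V_t)² with V_GS = V_G − I_D·R_S = 4.04 − 2.7·I_D.
Substituting gives 8.02·I_D² − 11.9·I_D + 3.72 = 0, with roots I_D = 0.446 or 1.04 mA.
The root I_D = 1.04 mA gives V_GS = 1.23 V ≤ V_t, so take I_D = 0.446 mA.
Then V_GS = 2.84 V and V_DS = V_DD − I_D(R_D+R_S) = 19 − 0.446×6 = 16.3 V.
Saturation requires V_DS ≥ V_GS − V_t = 0.636 V; 16.3 ≥ 0.636 ✓.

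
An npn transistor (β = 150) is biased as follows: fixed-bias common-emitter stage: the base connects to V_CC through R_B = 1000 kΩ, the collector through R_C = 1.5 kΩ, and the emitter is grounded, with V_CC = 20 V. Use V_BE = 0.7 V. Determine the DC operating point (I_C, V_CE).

Base loop: V_CC = I_B·R_B + V_BE, so I_B = (20 − 0.7)/1000 kΩ = 0.0193 mA.
In the active region I_C = β·I_B = 150 × 0.0193 = 2.9 mA.
Collector loop: V_CE = V_CC − I_C·R_C = 20 − 2.9×1.5 = 15.7 V.
Since V_CE = 15.7 V > V_CE(sat) ≈ 0.2 V, the transistor is in the active region as assumed.

I_C ≈ 2.9 mA, V_CE ≈ 16 V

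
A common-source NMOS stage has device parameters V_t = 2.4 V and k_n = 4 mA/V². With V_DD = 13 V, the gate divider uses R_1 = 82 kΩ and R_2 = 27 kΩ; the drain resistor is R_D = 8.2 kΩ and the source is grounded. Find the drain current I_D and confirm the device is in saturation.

V_G = V_DD·R_2/(R_1+R_2) = 13×27/109 = 3.22 V. With the source grounded, V_GS = V_G = 3.22 V.
Assume saturation: I_D = (k_n/2)(V_GS − V_t)² = (4/2)×(3.22 − 2.4)² = 2×0.82² = 1.35 mA.
V_DS = V_DD − I_D·R_D = 13 − 1.35×8.2 = 1.97 V.
Saturation requires V_DS ≥ V_GS − V_t = 0.82 V; 1.97 ≥ 0.82 ✓.

I_D ≈ 1.3 mA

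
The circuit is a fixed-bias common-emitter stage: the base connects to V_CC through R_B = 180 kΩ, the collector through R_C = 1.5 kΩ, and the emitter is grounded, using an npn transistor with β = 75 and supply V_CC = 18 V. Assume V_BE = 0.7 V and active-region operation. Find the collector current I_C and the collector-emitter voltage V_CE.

I_C ≈ 7.2 mA, V_CE ≈ 7.2 V

Base loop: V_CC = I_B·R_B + V_BE, so I_B = (18 − 0.7)/180 kΩ = 0.0961 mA.
In the active region I_C = β·I_B = 75 × 0.0961 = 7.21 mA.
Collector loop: V_CE = V_CC − I_C·R_C = 18 − 7.21×1.5 = 7.19 V.
Since V_CE = 7.19 V > V_CE(sat) ≈ 0.2 V, the transistor is in the active region as assumed.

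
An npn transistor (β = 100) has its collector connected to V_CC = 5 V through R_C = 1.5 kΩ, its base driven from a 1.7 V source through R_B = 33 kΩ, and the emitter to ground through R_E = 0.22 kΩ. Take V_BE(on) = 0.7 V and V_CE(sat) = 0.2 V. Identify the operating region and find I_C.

active; I_C ≈ 1.8 mA

Assume active. Base-emitter loop: I_B = (V_BB − V_BE)/(R_B + (β+1)R_E) = (1.7 − 0.7)/(33 + 101×0.22) = 0.0181 mA.
I_C = β·I_B = 100×0.0181 = 1.81 mA.
V_CE = V_CC − I_C·R_C − I_E·R_E = 5 − 1.81×1.5 − 1.83×0.22 = 1.88 V > V_CE(sat), so the active-region assumption holds.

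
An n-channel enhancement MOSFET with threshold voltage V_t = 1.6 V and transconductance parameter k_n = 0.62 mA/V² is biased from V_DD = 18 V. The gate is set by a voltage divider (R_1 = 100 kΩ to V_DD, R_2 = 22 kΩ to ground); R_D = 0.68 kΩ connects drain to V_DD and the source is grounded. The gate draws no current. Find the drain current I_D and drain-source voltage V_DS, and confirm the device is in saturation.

I_D ≈ 0.84 mA, V_DS ≈ 17 V

V_G = V_DD·R_2/(R_1+R_2) = 18×22/122 = 3.25 V. With the source grounded, V_GS = V_G = 3.25 V.
Assume saturation: I_D = (k_n/2)(V_GS − V_t)² = (0.62/2)×(3.25 − 1.6)² = 0.31×1.65² = 0.84 mA.
V_DS = V_DD − I_D·R_D = 18 − 0.84×0.68 = 17.4 V.
Saturation requires V_DS ≥ V_GS − V_t = 1.65 V; 17.4 ≥ 1.65 ✓.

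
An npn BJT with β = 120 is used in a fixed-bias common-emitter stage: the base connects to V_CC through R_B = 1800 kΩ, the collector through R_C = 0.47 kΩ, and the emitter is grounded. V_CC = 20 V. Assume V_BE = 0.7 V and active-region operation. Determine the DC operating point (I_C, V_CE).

Base loop: V_CC = I_B·R_B + V_BE, so I_B = (20 − 0.7)/1800 kΩ = 0.0107 mA.
In the active region I_C = β·I_B = 120 × 0.0107 = 1.29 mA.
Collector loop: V_CE = V_CC − I_C·R_C = 20 − 1.29×0.47 = 19.4 V.
Since V_CE = 19.4 V > V_CE(sat) ≈ 0.2 V, the transistor is in the active region as assumed.

I_C ≈ 1.3 mA, V_CE ≈ 19 V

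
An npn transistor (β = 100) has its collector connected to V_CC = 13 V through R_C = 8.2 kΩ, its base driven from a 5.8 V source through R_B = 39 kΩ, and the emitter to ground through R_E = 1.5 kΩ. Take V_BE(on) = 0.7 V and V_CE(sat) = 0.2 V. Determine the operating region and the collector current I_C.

Assume active: I_B = (5.8 − 0.7)/(39 + 101×1.5) = 0.0268 mA, I_C = β·I_B = 2.68 mA.
Then V_CE = 13 − 2.68×8.2 − 2.7×1.5 = -13 V < 0.2 V — the active assumption fails.
Re-solve with V_CE = 0.2 V. KCL at the emitter: V_E/R_E = (V_BB−0.7−V_E)/R_B + (V_CC−0.2−V_E)/R_C, giving V_E = 2.08 V.
I_C = (V_CC − 0.2 − V_E)/R_C = (12.8 − 2.08)/8.2 = 1.31 mA.
Check: I_B = (5.1 − 2.08)/39 = 0.0775 mA, and β·I_B = 7.75 mA > I_C, confirming saturation.

saturation; I_C ≈ 1.3 mA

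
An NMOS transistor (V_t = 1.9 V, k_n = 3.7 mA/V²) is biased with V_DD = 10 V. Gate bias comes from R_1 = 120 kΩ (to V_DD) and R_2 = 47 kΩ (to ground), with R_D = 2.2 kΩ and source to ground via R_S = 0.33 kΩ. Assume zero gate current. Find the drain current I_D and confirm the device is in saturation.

V_G = V_DD·R_2/(R_1+R_2) = 10×47/167 = 2.81 V.
Assume saturation: I_D = (k_n/2)(V_GS − V_t)² with V_GS = V_G − I_D·R_S = 2.81 − 0.33·I_D.
Substituting gives 0.201·I_D² − 2.12·I_D + 1.55 = 0, with roots I_D = 0.79 or 9.72 mA.
The root I_D = 9.72 mA gives V_GS = -0.392 V ≤ V_t, so take I_D = 0.79 mA.
Then V_GS = 2.55 V and V_DS = V_DD − I_D(R_D+R_S) = 10 − 0.79×2.53 = 8 V.
Saturation requires V_DS ≥ V_GS − V_t = 0.654 V; 8 ≥ 0.654 ✓.

I_D ≈ 0.79 mA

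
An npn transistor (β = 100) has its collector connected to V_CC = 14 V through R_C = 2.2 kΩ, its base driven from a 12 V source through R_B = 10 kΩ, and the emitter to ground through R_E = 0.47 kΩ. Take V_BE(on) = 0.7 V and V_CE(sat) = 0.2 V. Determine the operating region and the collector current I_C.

Assume active: I_B = (12 − 0.7)/(10 + 101×0.47) = 0.197 mA, I_C = β·I_B = 19.7 mA.
Then V_CE = 14 − 19.7×2.2 − 19.9×0.47 = -38.6 V < 0.2 V — the active assumption fails.
Re-solve with V_CE = 0.2 V. KCL at the emitter: V_E/R_E = (V_BB−0.7−V_E)/R_B + (V_CC−0.2−V_E)/R_C, giving V_E = 2.76 V.
I_C = (V_CC − 0.2 − V_E)/R_C = (13.8 − 2.76)/2.2 = 5.02 mA.
Check: I_B = (11.3 − 2.76)/10 = 0.854 mA, and β·I_B = 85.4 mA > I_C, confirming saturation.

saturation; I_C ≈ 5 mA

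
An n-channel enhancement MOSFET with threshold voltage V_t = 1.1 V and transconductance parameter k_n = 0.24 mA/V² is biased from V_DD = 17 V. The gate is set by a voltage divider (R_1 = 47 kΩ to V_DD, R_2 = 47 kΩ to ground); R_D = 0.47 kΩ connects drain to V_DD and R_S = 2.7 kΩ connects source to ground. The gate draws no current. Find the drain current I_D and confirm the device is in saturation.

V_G = V_DD·R_2/(R_1+R_2) = 17×47/94 = 8.5 V.
Assume saturation: I_D = (k_n/2)(V_GS − V_t)² with V_GS = V_G − I_D·R_S = 8.5 − 2.7·I_D.
Substituting gives 0.875·I_D² − 5.8·I_D + 6.57 = 0, with roots I_D = 1.45 or 5.17 mA.
The root I_D = 5.17 mA gives V_GS = -5.47 V ≤ V_t, so take I_D = 1.45 mA.
Then V_GS = 4.58 V and V_DS = V_DD − I_D(R_D+R_S) = 17 − 1.45×3.17 = 12.4 V.
Saturation requires V_DS ≥ V_GS − V_t = 3.48 V; 12.4 ≥ 3.48 ✓.

I_D ≈ 1.5 mA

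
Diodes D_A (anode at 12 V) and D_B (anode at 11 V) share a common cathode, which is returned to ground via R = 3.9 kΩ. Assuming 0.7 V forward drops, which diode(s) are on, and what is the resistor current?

Assume both conduct. Then node N would need to be at both 12−0.7 = 11.3 V and 11−0.7 = 10.3 V, which is impossible.
Assume only D_A conducts: V_N = 12 − 0.7 = 11.3 V, so I_R = 11.3/3.9 = 2.9 mA.
Check D_B: its anode-to-cathode voltage is 11 − 11.3 = -0.3 V < 0.7 V, so it is off. The assumption is consistent.

Only D_A conducts; I_R ≈ 2.9 mA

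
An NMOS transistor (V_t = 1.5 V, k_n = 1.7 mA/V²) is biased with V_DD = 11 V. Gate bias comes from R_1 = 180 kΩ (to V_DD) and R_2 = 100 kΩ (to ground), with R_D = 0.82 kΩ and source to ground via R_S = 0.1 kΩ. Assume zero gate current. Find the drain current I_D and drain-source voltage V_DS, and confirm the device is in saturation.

I_D ≈ 3.6 mA, V_DS ≈ 7.7 V

V_G = V_DD·R_2/(R_1+R_2) = 11×100/280 = 3.93 V.
Assume saturation: I_D = (k_n/2)(V_GS − V_t)² with V_GS = V_G − I_D·R_S = 3.93 − 0.1·I_D.
Substituting gives 0.0085·I_D² − 1.41·I_D + 5.01 = 0, with roots I_D = 3.63 or 163 mA.
The root I_D = 163 mA gives V_GS = -12.3 V ≤ V_t, so take I_D = 3.63 mA.
Then V_GS = 3.57 V and V_DS = V_DD − I_D(R_D+R_S) = 11 − 3.63×0.92 = 7.66 V.
Saturation requires V_DS ≥ V_GS − V_t = 2.07 V; 7.66 ≥ 2.07 ✓.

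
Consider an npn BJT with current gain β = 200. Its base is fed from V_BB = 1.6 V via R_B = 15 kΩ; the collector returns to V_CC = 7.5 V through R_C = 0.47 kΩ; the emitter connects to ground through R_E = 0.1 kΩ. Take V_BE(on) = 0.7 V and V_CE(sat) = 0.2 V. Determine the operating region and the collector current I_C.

Assume active. Base-emitter loop: I_B = (V_BB − V_BE)/(R_B + (β+1)R_E) = (1.6 − 0.7)/(15 + 201×0.1) = 0.0256 mA.
I_C = β·I_B = 200×0.0256 = 5.13 mA.
V_CE = V_CC − I_C·R_C − I_E·R_E = 7.5 − 5.13×0.47 − 5.15×0.1 = 4.57 V > V_CE(sat), so the active-region assumption holds.

active; I_C ≈ 5.1 mA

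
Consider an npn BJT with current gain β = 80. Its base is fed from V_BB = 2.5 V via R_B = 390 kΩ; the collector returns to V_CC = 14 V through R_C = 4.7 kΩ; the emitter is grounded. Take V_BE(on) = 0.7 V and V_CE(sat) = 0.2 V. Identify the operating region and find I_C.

active; I_C ≈ 0.37 mA

Assume active. Base-emitter loop: I_B = (V_BB − V_BE)/R_B = (2.5 − 0.7)/390 = 0.00462 mA.
I_C = β·I_B = 80×0.00462 = 0.369 mA.
V_CE = V_CC − I_C·R_C = 14 − 0.369×4.7 = 12.3 V > V_CE(sat), so the active-region assumption holds.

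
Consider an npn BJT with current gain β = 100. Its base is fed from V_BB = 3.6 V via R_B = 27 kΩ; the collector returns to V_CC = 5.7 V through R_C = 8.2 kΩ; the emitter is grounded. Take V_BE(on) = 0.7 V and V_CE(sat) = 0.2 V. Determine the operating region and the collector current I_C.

Assume active: I_B = (3.6 − 0.7)/27 = 0.107 mA, giving I_C = β·I_B = 10.7 mA.
But then V_CE = 5.7 − 10.7×8.2 = -82.4 V < V_CE(sat) = 0.2 V — impossible in the active region.
So the transistor is saturated. With V_CE = 0.2 V, I_C = (V_CC − 0.2)/R_C = 5.5/8.2 = 0.671 mA.
Check: β·I_B = 10.7 mA > I_C = 0.671 mA, confirming saturation.

saturation; I_C ≈ 0.67 mA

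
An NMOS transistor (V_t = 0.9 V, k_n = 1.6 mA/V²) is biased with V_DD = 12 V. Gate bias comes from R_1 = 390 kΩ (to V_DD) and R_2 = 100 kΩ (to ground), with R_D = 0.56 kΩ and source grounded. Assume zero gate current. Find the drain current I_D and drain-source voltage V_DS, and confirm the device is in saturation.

V_G = V_DD·R_2/(R_1+R_2) = 12×100/490 = 2.45 V. With the source grounded, V_GS = V_G = 2.45 V.
Assume saturation: I_D = (k_n/2)(V_GS − V_t)² = (1.6/2)×(2.45 − 0.9)² = 0.8×1.55² = 1.92 mA.
V_DS = V_DD − I_D·R_D = 12 − 1.92×0.56 = 10.9 V.
Saturation requires V_DS ≥ V_GS − V_t = 1.55 V; 10.9 ≥ 1.55 ✓.

I_D ≈ 1.9 mA, V_DS ≈ 11 V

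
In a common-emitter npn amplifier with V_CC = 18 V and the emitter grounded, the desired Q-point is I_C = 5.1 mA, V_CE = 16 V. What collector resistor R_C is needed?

R_C ≈ 0.39 kΩ

Collector loop: V_CC = I_C·R_C + V_CE.
R_C = (V_CC − V_CE)/I_C = (18 − 16)/5.1 = 0.392 kΩ.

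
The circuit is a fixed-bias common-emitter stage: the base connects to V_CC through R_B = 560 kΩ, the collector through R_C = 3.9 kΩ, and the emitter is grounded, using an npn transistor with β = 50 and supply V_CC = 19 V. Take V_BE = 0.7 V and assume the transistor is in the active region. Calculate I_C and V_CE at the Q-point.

Base loop: V_CC = I_B·R_B + V_BE, so I_B = (19 − 0.7)/560 kΩ = 0.0327 mA.
In the active region I_C = β·I_B = 50 × 0.0327 = 1.63 mA.
Collector loop: V_CE = V_CC − I_C·R_C = 19 − 1.63×3.9 = 12.6 V.
Since V_CE = 12.6 V > V_CE(sat) ≈ 0.2 V, the transistor is in the active region as assumed.

I_C ≈ 1.6 mA, V_CE ≈ 13 V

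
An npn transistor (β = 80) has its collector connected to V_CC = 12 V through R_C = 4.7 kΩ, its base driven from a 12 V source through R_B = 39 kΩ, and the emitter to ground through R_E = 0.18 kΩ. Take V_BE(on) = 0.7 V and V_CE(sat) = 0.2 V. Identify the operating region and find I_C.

Assume active: I_B = (12 − 0.7)/(39 + 81×0.18) = 0.211 mA, I_C = β·I_B = 16.9 mA.
Then V_CE = 12 − 16.9×4.7 − 17.1×0.18 = -70.4 V < 0.2 V — the active assumption fails.
Re-solve with V_CE = 0.2 V. KCL at the emitter: V_E/R_E = (V_BB−0.7−V_E)/R_B + (V_CC−0.2−V_E)/R_C, giving V_E = 0.483 V.
I_C = (V_CC − 0.2 − V_E)/R_C = (11.8 − 0.483)/4.7 = 2.41 mA.
Check: I_B = (11.3 − 0.483)/39 = 0.277 mA, and β·I_B = 22.2 mA > I_C, confirming saturation.

saturation; I_C ≈ 2.4 mA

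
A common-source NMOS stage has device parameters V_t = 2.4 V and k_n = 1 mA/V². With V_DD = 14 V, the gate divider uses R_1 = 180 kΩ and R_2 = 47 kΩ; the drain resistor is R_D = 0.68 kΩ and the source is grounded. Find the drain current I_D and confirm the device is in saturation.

V_G = V_DD·R_2/(R_1+R_2) = 14×47/227 = 2.9 V. With the source grounded, V_GS = V_G = 2.9 V.
Assume saturation: I_D = (k_n/2)(V_GS − V_t)² = (1/2)×(2.9 − 2.4)² = 0.5×0.499² = 0.124 mA.
V_DS = V_DD − I_D·R_D = 14 − 0.124×0.68 = 13.9 V.
Saturation requires V_DS ≥ V_GS − V_t = 0.499 V; 13.9 ≥ 0.499 ✓.

I_D ≈ 0.12 mA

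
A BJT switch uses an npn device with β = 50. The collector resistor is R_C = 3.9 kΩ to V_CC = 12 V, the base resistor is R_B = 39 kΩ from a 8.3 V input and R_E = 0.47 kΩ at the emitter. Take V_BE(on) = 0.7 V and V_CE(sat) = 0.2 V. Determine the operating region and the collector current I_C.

Assume active: I_B = (8.3 − 0.7)/(39 + 51×0.47) = 0.121 mA, I_C = β·I_B = 6.03 mA.
Then V_CE = 12 − 6.03×3.9 − 6.16×0.47 = -14.4 V < 0.2 V — the active assumption fails.
Re-solve with V_CE = 0.2 V. KCL at the emitter: V_E/R_E = (V_BB−0.7−V_E)/R_B + (V_CC−0.2−V_E)/R_C, giving V_E = 1.34 V.
I_C = (V_CC − 0.2 − V_E)/R_C = (11.8 − 1.34)/3.9 = 2.68 mA.
Check: I_B = (7.6 − 1.34)/39 = 0.161 mA, and β·I_B = 8.03 mA > I_C, confirming saturation.

saturation; I_C ≈ 2.7 mA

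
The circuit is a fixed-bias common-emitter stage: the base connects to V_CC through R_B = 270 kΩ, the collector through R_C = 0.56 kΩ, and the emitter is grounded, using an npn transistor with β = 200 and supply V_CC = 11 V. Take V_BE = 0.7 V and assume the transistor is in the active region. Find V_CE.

V_CE ≈ 6.7 V

Base loop: V_CC = I_B·R_B + V_BE, so I_B = (11 − 0.7)/270 kΩ = 0.0381 mA.
In the active region I_C = β·I_B = 200 × 0.0381 = 7.63 mA.
Collector loop: V_CE = V_CC − I_C·R_C = 11 − 7.63×0.56 = 6.73 V.
Since V_CE = 6.73 V > V_CE(sat) ≈ 0.2 V, the transistor is in the active region as assumed.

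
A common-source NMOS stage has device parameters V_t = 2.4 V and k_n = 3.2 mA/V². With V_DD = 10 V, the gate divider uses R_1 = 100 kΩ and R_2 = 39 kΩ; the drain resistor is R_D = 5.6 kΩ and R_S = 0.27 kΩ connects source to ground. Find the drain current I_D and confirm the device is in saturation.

V_G = V_DD·R_2/(R_1+R_2) = 10×39/139 = 2.81 V.
Assume saturation: I_D = (k_n/2)(V_GS − V_t)² with V_GS = V_G − I_D·R_S = 2.81 − 0.27·I_D.
Substituting gives 0.117·I_D² − 1.35·I_D + 0.263 = 0, with roots I_D = 0.198 or 11.4 mA.
The root I_D = 11.4 mA gives V_GS = -0.267 V ≤ V_t, so take I_D = 0.198 mA.
Then V_GS = 2.75 V and V_DS = V_DD − I_D(R_D+R_S) = 10 − 0.198×5.87 = 8.84 V.
Saturation requires V_DS ≥ V_GS − V_t = 0.352 V; 8.84 ≥ 0.352 ✓.

I_D ≈ 0.2 mA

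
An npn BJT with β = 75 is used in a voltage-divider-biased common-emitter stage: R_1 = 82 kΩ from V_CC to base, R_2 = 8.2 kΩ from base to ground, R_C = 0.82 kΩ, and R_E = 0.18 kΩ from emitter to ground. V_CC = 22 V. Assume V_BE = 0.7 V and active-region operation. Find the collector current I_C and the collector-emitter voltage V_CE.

Thevenize the base divider: V_Th = V_CC·R_2/(R_1+R_2) = 22×8.2/90.2 = 2 V, R_Th = R_1‖R_2 = 7.45 kΩ.
Base-emitter loop: V_Th = I_B·R_Th + V_BE + (β+1)I_B·R_E, so I_B = (2 − 0.7) / (7.45 + 76×0.18) = 0.0615 mA.
I_C = β·I_B = 75×0.0615 = 4.61 mA, and I_E = (β+1)I_B = 4.67 mA.
V_CE = V_CC − I_C·R_C − I_E·R_E = 22 − 4.61×0.82 − 4.67×0.18 = 17.4 V.
V_CE = 17.4 V > 0.2 V confirms active-region operation.

I_C ≈ 4.6 mA, V_CE ≈ 17 V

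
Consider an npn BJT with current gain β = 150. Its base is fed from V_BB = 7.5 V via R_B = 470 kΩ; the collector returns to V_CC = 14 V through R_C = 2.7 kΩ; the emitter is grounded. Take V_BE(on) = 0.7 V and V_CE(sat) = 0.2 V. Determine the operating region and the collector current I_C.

active; I_C ≈ 2.2 mA

Assume active. Base-emitter loop: I_B = (V_BB − V_BE)/R_B = (7.5 − 0.7)/470 = 0.0145 mA.
I_C = β·I_B = 150×0.0145 = 2.17 mA.
V_CE = V_CC − I_C·R_C = 14 − 2.17×2.7 = 8.14 V > V_CE(sat), so the active-region assumption holds.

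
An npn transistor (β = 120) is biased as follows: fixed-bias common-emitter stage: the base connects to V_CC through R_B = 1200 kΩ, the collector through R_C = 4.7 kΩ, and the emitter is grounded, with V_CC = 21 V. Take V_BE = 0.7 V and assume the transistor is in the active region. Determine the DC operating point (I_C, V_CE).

Base loop: V_CC = I_B·R_B + V_BE, so I_B = (21 − 0.7)/1200 kΩ = 0.0169 mA.
In the active region I_C = β·I_B = 120 × 0.0169 = 2.03 mA.
Collector loop: V_CE = V_CC − I_C·R_C = 21 − 2.03×4.7 = 11.5 V.
Since V_CE = 11.5 V > V_CE(sat) ≈ 0.2 V, the transistor is in the active region as assumed.

I_C ≈ 2 mA, V_CE ≈ 11 V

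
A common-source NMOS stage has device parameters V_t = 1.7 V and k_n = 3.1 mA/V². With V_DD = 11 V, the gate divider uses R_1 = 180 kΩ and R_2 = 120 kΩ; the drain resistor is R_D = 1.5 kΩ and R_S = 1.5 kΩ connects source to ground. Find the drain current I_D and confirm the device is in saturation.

I_D ≈ 1.2 mA

V_G = V_DD·R_2/(R_1+R_2) = 11×120/300 = 4.4 V.
Assume saturation: I_D = (k_n/2)(V_GS − V_t)² with V_GS = V_G − I_D·R_S = 4.4 − 1.5·I_D.
Substituting gives 3.49·I_D² − 13.6·I_D + 11.3 = 0, with roots I_D = 1.21 or 2.68 mA.
The root I_D = 2.68 mA gives V_GS = 0.386 V ≤ V_t, so take I_D = 1.21 mA.
Then V_GS = 2.58 V and V_DS = V_DD − I_D(R_D+R_S) = 11 − 1.21×3 = 7.37 V.
Saturation requires V_DS ≥ V_GS − V_t = 0.884 V; 7.37 ≥ 0.884 ✓.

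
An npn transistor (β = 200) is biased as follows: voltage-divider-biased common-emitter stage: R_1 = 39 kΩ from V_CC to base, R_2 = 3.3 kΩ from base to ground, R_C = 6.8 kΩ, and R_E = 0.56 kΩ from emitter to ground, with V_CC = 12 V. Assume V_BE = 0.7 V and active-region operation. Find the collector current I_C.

Thevenize the base divider: V_Th = V_CC·R_2/(R_1+R_2) = 12×3.3/42.3 = 0.936 V, R_Th = R_1‖R_2 = 3.04 kΩ.
Base-emitter loop: V_Th = I_B·R_Th + V_BE + (β+1)I_B·R_E, so I_B = (0.936 − 0.7) / (3.04 + 201×0.56) = 0.00204 mA.
I_C = β·I_B = 200×0.00204 = 0.409 mA, and I_E = (β+1)I_B = 0.411 mA.
V_CE = V_CC − I_C·R_C − I_E·R_E = 12 − 0.409×6.8 − 0.411×0.56 = 8.99 V.
V_CE = 8.99 V > 0.2 V confirms active-region operation.

I_C ≈ 0.41 mA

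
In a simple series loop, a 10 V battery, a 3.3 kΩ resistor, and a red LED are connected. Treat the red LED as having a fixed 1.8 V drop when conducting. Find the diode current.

I ≈ 2.5 mA

KVL around the loop: 10 = V_D + I·R = 1.8 + I × 3.3 kΩ.
So I = (10 − 1.8) / 3.3 kΩ = 8.2 / 3.3 = 2.48 mA.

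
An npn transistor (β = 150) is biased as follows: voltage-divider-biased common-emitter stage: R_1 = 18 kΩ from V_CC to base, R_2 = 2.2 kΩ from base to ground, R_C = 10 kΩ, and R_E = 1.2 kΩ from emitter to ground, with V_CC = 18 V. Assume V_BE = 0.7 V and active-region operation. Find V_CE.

V_CE ≈ 6.4 V

Thevenize the base divider: V_Th = V_CC·R_2/(R_1+R_2) = 18×2.2/20.2 = 1.96 V, R_Th = R_1‖R_2 = 1.96 kΩ.
Base-emitter loop: V_Th = I_B·R_Th + V_BE + (β+1)I_B·R_E, so I_B = (1.96 − 0.7) / (1.96 + 151×1.2) = 0.00688 mA.
I_C = β·I_B = 150×0.00688 = 1.03 mA, and I_E = (β+1)I_B = 1.04 mA.
V_CE = V_CC − I_C·R_C − I_E·R_E = 18 − 1.03×10 − 1.04×1.2 = 6.43 V.
V_CE = 6.43 V > 0.2 V confirms active-region operation.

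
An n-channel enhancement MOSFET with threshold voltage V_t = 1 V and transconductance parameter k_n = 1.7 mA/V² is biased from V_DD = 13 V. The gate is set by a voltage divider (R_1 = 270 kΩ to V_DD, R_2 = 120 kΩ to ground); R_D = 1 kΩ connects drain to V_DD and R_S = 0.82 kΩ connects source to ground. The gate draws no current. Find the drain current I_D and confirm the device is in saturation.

I_D ≈ 1.9 mA

V_G = V_DD·R_2/(R_1+R_2) = 13×120/390 = 4 V.
Assume saturation: I_D = (k_n/2)(V_GS − V_t)² with V_GS = V_G − I_D·R_S = 4 − 0.82·I_D.
Substituting gives 0.572·I_D² − 5.18·I_D + 7.65 = 0, with roots I_D = 1.86 or 7.21 mA.
The root I_D = 7.21 mA gives V_GS = -1.91 V ≤ V_t, so take I_D = 1.86 mA.
Then V_GS = 2.48 V and V_DS = V_DD − I_D(R_D+R_S) = 13 − 1.86×1.82 = 9.62 V.
Saturation requires V_DS ≥ V_GS − V_t = 1.48 V; 9.62 ≥ 1.48 ✓.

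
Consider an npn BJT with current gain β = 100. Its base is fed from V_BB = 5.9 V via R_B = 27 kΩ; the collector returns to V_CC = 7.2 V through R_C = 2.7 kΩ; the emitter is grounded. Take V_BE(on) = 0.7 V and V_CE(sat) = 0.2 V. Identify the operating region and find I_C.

saturation; I_C ≈ 2.6 mA

Assume active: I_B = (5.9 − 0.7)/27 = 0.193 mA, giving I_C = β·I_B = 19.3 mA.
But then V_CE = 7.2 − 19.3×2.7 = -44.8 V < V_CE(sat) = 0.2 V — impossible in the active region.
So the transistor is saturated. With V_CE = 0.2 V, I_C = (V_CC − 0.2)/R_C = 7/2.7 = 2.59 mA.
Check: β·I_B = 19.3 mA > I_C = 2.59 mA, confirming saturation.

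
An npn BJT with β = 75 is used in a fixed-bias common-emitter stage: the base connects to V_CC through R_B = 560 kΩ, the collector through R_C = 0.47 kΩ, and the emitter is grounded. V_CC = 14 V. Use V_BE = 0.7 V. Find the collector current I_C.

I_C ≈ 1.8 mA

Base loop: V_CC = I_B·R_B + V_BE, so I_B = (14 − 0.7)/560 kΩ = 0.0238 mA.
In the active region I_C = β·I_B = 75 × 0.0238 = 1.78 mA.
Collector loop: V_CE = V_CC − I_C·R_C = 14 − 1.78×0.47 = 13.2 V.
Since V_CE = 13.2 V > V_CE(sat) ≈ 0.2 V, the transistor is in the active region as assumed.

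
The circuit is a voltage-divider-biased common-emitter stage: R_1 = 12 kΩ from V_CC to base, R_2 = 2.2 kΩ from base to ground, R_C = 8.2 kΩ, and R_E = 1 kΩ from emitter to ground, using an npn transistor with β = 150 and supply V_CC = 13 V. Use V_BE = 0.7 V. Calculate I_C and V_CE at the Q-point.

I_C ≈ 1.3 mA, V_CE ≈ 1.1 V

Thevenize the base divider: V_Th = V_CC·R_2/(R_1+R_2) = 13×2.2/14.2 = 2.01 V, R_Th = R_1‖R_2 = 1.86 kΩ.
Base-emitter loop: V_Th = I_B·R_Th + V_BE + (β+1)I_B·R_E, so I_B = (2.01 − 0.7) / (1.86 + 151×1) = 0.0086 mA.
I_C = β·I_B = 150×0.0086 = 1.29 mA, and I_E = (β+1)I_B = 1.3 mA.
V_CE = V_CC − I_C·R_C − I_E·R_E = 13 − 1.29×8.2 − 1.3×1 = 1.13 V.
V_CE = 1.13 V > 0.2 V confirms active-region operation.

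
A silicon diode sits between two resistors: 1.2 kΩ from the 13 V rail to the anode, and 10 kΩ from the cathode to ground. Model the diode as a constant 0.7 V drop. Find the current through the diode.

The two resistors are in series with the diode, so KVL gives 13 = I·1.2 + 0.7 + I·10.
I = (13 − 0.7) / (1.2 + 10) kΩ = 12.3 / 11.2 = 1.1 mA.

I ≈ 1.1 mA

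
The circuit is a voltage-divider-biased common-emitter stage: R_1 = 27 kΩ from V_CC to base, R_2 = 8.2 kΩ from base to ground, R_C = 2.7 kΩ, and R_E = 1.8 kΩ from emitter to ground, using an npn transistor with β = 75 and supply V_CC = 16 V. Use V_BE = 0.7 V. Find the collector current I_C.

Thevenize the base divider: V_Th = V_CC·R_2/(R_1+R_2) = 16×8.2/35.2 = 3.73 V, R_Th = R_1‖R_2 = 6.29 kΩ.
Base-emitter loop: V_Th = I_B·R_Th + V_BE + (β+1)I_B·R_E, so I_B = (3.73 − 0.7) / (6.29 + 76×1.8) = 0.0212 mA.
I_C = β·I_B = 75×0.0212 = 1.59 mA, and I_E = (β+1)I_B = 1.61 mA.
V_CE = V_CC − I_C·R_C − I_E·R_E = 16 − 1.59×2.7 − 1.61×1.8 = 8.82 V.
V_CE = 8.82 V > 0.2 V confirms active-region operation.

I_C ≈ 1.6 mA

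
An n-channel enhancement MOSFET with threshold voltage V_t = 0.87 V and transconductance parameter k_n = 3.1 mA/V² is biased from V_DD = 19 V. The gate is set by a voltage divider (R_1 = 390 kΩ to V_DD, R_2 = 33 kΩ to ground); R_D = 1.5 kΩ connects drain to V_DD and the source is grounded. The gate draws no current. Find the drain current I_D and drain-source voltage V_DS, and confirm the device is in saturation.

I_D ≈ 0.58 mA, V_DS ≈ 18 V

V_G = V_DD·R_2/(R_1+R_2) = 19×33/423 = 1.48 V. With the source grounded, V_GS = V_G = 1.48 V.
Assume saturation: I_D = (k_n/2)(V_GS − V_t)² = (3.1/2)×(1.48 − 0.87)² = 1.55×0.612² = 0.581 mA.
V_DS = V_DD − I_D·R_D = 19 − 0.581×1.5 = 18.1 V.
Saturation requires V_DS ≥ V_GS − V_t = 0.612 V; 18.1 ≥ 0.612 ✓.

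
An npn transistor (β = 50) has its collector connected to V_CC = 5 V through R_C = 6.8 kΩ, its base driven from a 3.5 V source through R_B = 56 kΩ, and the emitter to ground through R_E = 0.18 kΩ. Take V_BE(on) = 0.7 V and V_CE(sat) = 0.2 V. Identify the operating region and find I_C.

saturation; I_C ≈ 0.69 mA

Assume active: I_B = (3.5 − 0.7)/(56 + 51×0.18) = 0.043 mA, I_C = β·I_B = 2.15 mA.
Then V_CE = 5 − 2.15×6.8 − 2.19×0.18 = -10 V < 0.2 V — the active assumption fails.
Re-solve with V_CE = 0.2 V. KCL at the emitter: V_E/R_E = (V_BB−0.7−V_E)/R_B + (V_CC−0.2−V_E)/R_C, giving V_E = 0.132 V.
I_C = (V_CC − 0.2 − V_E)/R_C = (4.8 − 0.132)/6.8 = 0.686 mA.
Check: I_B = (2.8 − 0.132)/56 = 0.0476 mA, and β·I_B = 2.38 mA > I_C, confirming saturation.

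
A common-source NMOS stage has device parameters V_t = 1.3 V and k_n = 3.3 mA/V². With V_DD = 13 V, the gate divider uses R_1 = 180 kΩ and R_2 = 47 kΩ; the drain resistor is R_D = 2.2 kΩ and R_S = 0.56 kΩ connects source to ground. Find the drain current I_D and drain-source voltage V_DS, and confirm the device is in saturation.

V_G = V_DD·R_2/(R_1+R_2) = 13×47/227 = 2.69 V.
Assume saturation: I_D = (k_n/2)(V_GS − V_t)² with V_GS = V_G − I_D·R_S = 2.69 − 0.56·I_D.
Substituting gives 0.517·I_D² − 3.57·I_D + 3.2 = 0, with roots I_D = 1.06 or 5.85 mA.
The root I_D = 5.85 mA gives V_GS = -0.582 V ≤ V_t, so take I_D = 1.06 mA.
Then V_GS = 2.1 V and V_DS = V_DD − I_D(R_D+R_S) = 13 − 1.06×2.76 = 10.1 V.
Saturation requires V_DS ≥ V_GS − V_t = 0.8 V; 10.1 ≥ 0.8 ✓.

I_D ≈ 1.1 mA, V_DS ≈ 10 V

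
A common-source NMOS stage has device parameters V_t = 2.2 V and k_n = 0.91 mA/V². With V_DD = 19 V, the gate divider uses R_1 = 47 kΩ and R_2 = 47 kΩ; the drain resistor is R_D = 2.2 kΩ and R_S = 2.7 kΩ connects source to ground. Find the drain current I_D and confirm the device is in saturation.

I_D ≈ 1.9 mA

V_G = V_DD·R_2/(R_1+R_2) = 19×47/94 = 9.5 V.
Assume saturation: I_D = (k_n/2)(V_GS − V_t)² with V_GS = V_G − I_D·R_S = 9.5 − 2.7·I_D.
Substituting gives 3.32·I_D² − 18.9·I_D + 24.2 = 0, with roots I_D = 1.94 or 3.77 mA.
The root I_D = 3.77 mA gives V_GS = -0.678 V ≤ V_t, so take I_D = 1.94 mA.
Then V_GS = 4.26 V and V_DS = V_DD − I_D(R_D+R_S) = 19 − 1.94×4.9 = 9.5 V.
Saturation requires V_DS ≥ V_GS − V_t = 2.06 V; 9.5 ≥ 2.06 ✓.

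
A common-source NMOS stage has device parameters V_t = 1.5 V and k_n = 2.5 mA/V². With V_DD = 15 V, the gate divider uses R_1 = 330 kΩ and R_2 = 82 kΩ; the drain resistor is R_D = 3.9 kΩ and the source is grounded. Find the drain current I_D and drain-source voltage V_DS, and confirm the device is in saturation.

I_D ≈ 2.8 mA, V_DS ≈ 4.2 V

V_G = V_DD·R_2/(R_1+R_2) = 15×82/412 = 2.99 V. With the source grounded, V_GS = V_G = 2.99 V.
Assume saturation: I_D = (k_n/2)(V_GS − V_t)² = (2.5/2)×(2.99 − 1.5)² = 1.25×1.49² = 2.76 mA.
V_DS = V_DD − I_D·R_D = 15 − 2.76×3.9 = 4.24 V.
Saturation requires V_DS ≥ V_GS − V_t = 1.49 V; 4.24 ≥ 1.49 ✓.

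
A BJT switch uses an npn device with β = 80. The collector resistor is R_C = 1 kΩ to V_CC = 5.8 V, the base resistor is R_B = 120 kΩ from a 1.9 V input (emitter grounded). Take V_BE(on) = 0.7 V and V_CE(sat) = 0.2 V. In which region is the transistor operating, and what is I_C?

active; I_C ≈ 0.8 mA

Assume active. Base-emitter loop: I_B = (V_BB − V_BE)/R_B = (1.9 − 0.7)/120 = 0.01 mA.
I_C = β·I_B = 80×0.01 = 0.8 mA.
V_CE = V_CC − I_C·R_C = 5.8 − 0.8×1 = 5 V > V_CE(sat), so the active-region assumption holds.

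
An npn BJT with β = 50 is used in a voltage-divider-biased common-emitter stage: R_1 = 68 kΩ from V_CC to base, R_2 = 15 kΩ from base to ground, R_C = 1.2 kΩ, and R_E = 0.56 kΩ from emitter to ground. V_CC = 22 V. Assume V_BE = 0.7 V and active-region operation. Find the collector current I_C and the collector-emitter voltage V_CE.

Thevenize the base divider: V_Th = V_CC·R_2/(R_1+R_2) = 22×15/83 = 3.98 V, R_Th = R_1‖R_2 = 12.3 kΩ.
Base-emitter loop: V_Th = I_B·R_Th + V_BE + (β+1)I_B·R_E, so I_B = (3.98 − 0.7) / (12.3 + 51×0.56) = 0.0802 mA.
I_C = β·I_B = 50×0.0802 = 4.01 mA, and I_E = (β+1)I_B = 4.09 mA.
V_CE = V_CC − I_C·R_C − I_E·R_E = 22 − 4.01×1.2 − 4.09×0.56 = 14.9 V.
V_CE = 14.9 V > 0.2 V confirms active-region operation.

I_C ≈ 4 mA, V_CE ≈ 15 V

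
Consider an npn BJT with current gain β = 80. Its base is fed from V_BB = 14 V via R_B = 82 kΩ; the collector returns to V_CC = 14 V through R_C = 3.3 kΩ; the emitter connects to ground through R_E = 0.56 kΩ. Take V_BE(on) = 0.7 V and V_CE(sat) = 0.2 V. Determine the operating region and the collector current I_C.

Assume active: I_B = (14 − 0.7)/(82 + 81×0.56) = 0.104 mA, I_C = β·I_B = 8.35 mA.
Then V_CE = 14 − 8.35×3.3 − 8.46×0.56 = -18.3 V < 0.2 V — the active assumption fails.
Re-solve with V_CE = 0.2 V. KCL at the emitter: V_E/R_E = (V_BB−0.7−V_E)/R_B + (V_CC−0.2−V_E)/R_C, giving V_E = 2.07 V.
I_C = (V_CC − 0.2 − V_E)/R_C = (13.8 − 2.07)/3.3 = 3.56 mA.
Check: I_B = (13.3 − 2.07)/82 = 0.137 mA, and β·I_B = 11 mA > I_C, confirming saturation.

saturation; I_C ≈ 3.6 mA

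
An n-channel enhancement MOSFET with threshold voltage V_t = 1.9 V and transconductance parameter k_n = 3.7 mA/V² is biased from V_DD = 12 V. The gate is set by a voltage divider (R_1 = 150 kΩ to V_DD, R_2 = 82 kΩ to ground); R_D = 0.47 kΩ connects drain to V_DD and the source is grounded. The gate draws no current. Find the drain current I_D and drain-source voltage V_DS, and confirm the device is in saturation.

V_G = V_DD·R_2/(R_1+R_2) = 12×82/232 = 4.24 V. With the source grounded, V_GS = V_G = 4.24 V.
Assume saturation: I_D = (k_n/2)(V_GS − V_t)² = (3.7/2)×(4.24 − 1.9)² = 1.85×2.34² = 10.1 mA.
V_DS = V_DD − I_D·R_D = 12 − 10.1×0.47 = 7.23 V.
Saturation requires V_DS ≥ V_GS − V_t = 2.34 V; 7.23 ≥ 2.34 ✓.

I_D ≈ 10 mA, V_DS ≈ 7.2 V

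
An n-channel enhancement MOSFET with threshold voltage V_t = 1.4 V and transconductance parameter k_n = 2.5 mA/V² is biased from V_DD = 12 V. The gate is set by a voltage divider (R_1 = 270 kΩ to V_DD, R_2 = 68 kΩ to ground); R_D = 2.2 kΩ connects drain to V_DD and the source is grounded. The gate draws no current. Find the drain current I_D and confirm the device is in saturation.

I_D ≈ 1.3 mA

V_G = V_DD·R_2/(R_1+R_2) = 12×68/338 = 2.41 V. With the source grounded, V_GS = V_G = 2.41 V.
Assume saturation: I_D = (k_n/2)(V_GS − V_t)² = (2.5/2)×(2.41 − 1.4)² = 1.25×1.01² = 1.29 mA.
V_DS = V_DD − I_D·R_D = 12 − 1.29×2.2 = 9.17 V.
Saturation requires V_DS ≥ V_GS − V_t = 1.01 V; 9.17 ≥ 1.01 ✓.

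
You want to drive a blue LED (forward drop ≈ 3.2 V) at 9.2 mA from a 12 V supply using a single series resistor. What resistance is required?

R ≈ 0.96 kΩ

The resistor drops V_S − V_D = 12 − 3.2 = 8.8 V at 9.2 mA.
R = 8.8 V / 9.2 mA = 0.957 kΩ.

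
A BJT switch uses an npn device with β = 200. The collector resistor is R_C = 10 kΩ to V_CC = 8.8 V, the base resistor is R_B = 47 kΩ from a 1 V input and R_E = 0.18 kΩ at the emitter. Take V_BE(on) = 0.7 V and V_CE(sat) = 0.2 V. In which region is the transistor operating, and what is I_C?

active; I_C ≈ 0.72 mA

Assume active. Base-emitter loop: I_B = (V_BB − V_BE)/(R_B + (β+1)R_E) = (1 − 0.7)/(47 + 201×0.18) = 0.00361 mA.
I_C = β·I_B = 200×0.00361 = 0.721 mA.
V_CE = V_CC − I_C·R_C − I_E·R_E = 8.8 − 0.721×10 − 0.725×0.18 = 1.46 V > V_CE(sat), so the active-region assumption holds.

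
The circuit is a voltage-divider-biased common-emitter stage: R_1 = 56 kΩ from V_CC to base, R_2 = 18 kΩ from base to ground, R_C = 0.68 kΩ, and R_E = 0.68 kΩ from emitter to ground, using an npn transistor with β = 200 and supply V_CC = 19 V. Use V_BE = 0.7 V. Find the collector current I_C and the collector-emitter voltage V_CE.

I_C ≈ 5.2 mA, V_CE ≈ 12 V

Thevenize the base divider: V_Th = V_CC·R_2/(R_1+R_2) = 19×18/74 = 4.62 V, R_Th = R_1‖R_2 = 13.6 kΩ.
Base-emitter loop: V_Th = I_B·R_Th + V_BE + (β+1)I_B·R_E, so I_B = (4.62 − 0.7) / (13.6 + 201×0.68) = 0.0261 mA.
I_C = β·I_B = 200×0.0261 = 5.22 mA, and I_E = (β+1)I_B = 5.24 mA.
V_CE = V_CC − I_C·R_C − I_E·R_E = 19 − 5.22×0.68 − 5.24×0.68 = 11.9 V.
V_CE = 11.9 V > 0.2 V confirms active-region operation.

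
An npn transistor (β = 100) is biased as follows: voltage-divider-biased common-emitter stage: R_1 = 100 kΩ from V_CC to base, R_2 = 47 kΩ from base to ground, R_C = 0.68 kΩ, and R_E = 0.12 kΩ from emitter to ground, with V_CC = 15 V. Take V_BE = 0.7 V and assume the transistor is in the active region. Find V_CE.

V_CE ≈ 7.6 V

Thevenize the base divider: V_Th = V_CC·R_2/(R_1+R_2) = 15×47/147 = 4.8 V, R_Th = R_1‖R_2 = 32 kΩ.
Base-emitter loop: V_Th = I_B·R_Th + V_BE + (β+1)I_B·R_E, so I_B = (4.8 − 0.7) / (32 + 101×0.12) = 0.0929 mA.
I_C = β·I_B = 100×0.0929 = 9.29 mA, and I_E = (β+1)I_B = 9.38 mA.
V_CE = V_CC − I_C·R_C − I_E·R_E = 15 − 9.29×0.68 − 9.38×0.12 = 7.56 V.
V_CE = 7.56 V > 0.2 V confirms active-region operation.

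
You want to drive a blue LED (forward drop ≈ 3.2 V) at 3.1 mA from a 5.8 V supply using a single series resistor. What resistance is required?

R ≈ 0.84 kΩ

The resistor drops V_S − V_D = 5.8 − 3.2 = 2.6 V at 3.1 mA.
R = 2.6 V / 3.1 mA = 0.839 kΩ.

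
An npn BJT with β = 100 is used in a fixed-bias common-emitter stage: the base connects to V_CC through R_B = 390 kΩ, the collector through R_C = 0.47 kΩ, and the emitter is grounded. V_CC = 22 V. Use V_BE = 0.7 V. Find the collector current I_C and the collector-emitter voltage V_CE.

I_C ≈ 5.5 mA, V_CE ≈ 19 V

Base loop: V_CC = I_B·R_B + V_BE, so I_B = (22 − 0.7)/390 kΩ = 0.0546 mA.
In the active region I_C = β·I_B = 100 × 0.0546 = 5.46 mA.
Collector loop: V_CE = V_CC − I_C·R_C = 22 − 5.46×0.47 = 19.4 V.
Since V_CE = 19.4 V > V_CE(sat) ≈ 0.2 V, the transistor is in the active region as assumed.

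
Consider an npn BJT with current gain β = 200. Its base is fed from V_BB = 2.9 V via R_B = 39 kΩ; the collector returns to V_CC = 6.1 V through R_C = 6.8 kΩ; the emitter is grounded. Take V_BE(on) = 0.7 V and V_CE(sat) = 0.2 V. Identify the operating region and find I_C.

Assume active: I_B = (2.9 − 0.7)/39 = 0.0564 mA, giving I_C = β·I_B = 11.3 mA.
But then V_CE = 6.1 − 11.3×6.8 = -70.6 V < V_CE(sat) = 0.2 V — impossible in the active region.
So the transistor is saturated. With V_CE = 0.2 V, I_C = (V_CC − 0.2)/R_C = 5.9/6.8 = 0.868 mA.
Check: β·I_B = 11.3 mA > I_C = 0.868 mA, confirming saturation.

saturation; I_C ≈ 0.87 mA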